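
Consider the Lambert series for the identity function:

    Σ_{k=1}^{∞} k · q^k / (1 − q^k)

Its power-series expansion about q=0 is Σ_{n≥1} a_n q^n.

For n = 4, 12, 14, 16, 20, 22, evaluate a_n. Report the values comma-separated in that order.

7, 28, 24, 31, 42, 36

n=4: 1·4 2·2 4·1  f→[1+2+4]=7
q^12  k|12↦f(k): 12:12 6:6 4:4 3:3 2:2 1:1  a_12=28
n=14: 1·14 2·7 7·2 14·1  f→[1+2+7+14]=24
d|16:{1,2,4,8,16}  Σf=1+2+4+8+16=31
q^20  k|20↦f(k): 1:1 2:2 4:4 5:5 10:10 20:20  a_20=42
[q^22] f(1)=1,f(2)=2,f(11)=11,f(22)=22 ⇒ 36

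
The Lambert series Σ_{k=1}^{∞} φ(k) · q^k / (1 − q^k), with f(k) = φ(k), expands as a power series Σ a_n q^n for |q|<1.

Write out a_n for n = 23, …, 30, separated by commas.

n=23: 1·23 23·1  φ→[1+22]=23
n=24: 24·1 12·2 8·3 6·4 4·6 3·8 2·12 1·24  φ→[8+4+4+2+2+2+1+1]=24
q^25  k|25↦φ(k): 25:20 5:4 1:1  a_25=25
n=26: 1·26 2·13 13·2 26·1  φ→[1+1+12+12]=26
d|27:{1,3,9,27}  Σφ=1+2+6+18=27
q^28  k|28↦φ(k): 28:12 14:6 7:6 4:2 2:1 1:1  a_28=28
d|29:{29,1}  Σφ=28+1=29
q^30  k|30↦φ(k): 30:8 15:8 10:4 6:2 5:4 3:2 2:1 1:1  a_30=30

23, 24, 25, 26, 27, 28, 29, 30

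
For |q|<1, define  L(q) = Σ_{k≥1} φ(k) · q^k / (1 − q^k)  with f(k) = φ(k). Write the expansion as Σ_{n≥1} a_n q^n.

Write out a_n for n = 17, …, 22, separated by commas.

d|17:{1,17}  Σφ=1+16=17
n=18: 18·1 9·2 6·3 3·6 2·9 1·18  φ→[6+6+2+2+1+1]=18
[q^19] φ(19)=18,φ(1)=1 ⇒ 19
[q^20] φ(20)=8,φ(10)=4,φ(5)=4,φ(4)=2,φ(2)=1,φ(1)=1 ⇒ 20
n=21: 21·1 7·3 3·7 1·21  φ→[12+6+2+1]=21
[q^22] φ(22)=10,φ(11)=10,φ(2)=1,φ(1)=1 ⇒ 22

17, 18, 19, 20, 21, 22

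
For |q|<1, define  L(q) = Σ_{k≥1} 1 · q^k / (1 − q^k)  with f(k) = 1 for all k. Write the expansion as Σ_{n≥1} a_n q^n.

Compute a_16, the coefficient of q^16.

d|16:{16,8,4,2,1}  Σf=1+1+1+1+1=5

a_16 = 5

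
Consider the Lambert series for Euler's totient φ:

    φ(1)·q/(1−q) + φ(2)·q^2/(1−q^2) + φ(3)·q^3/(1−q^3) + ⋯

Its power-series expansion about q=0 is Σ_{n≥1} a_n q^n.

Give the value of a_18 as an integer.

q^18  k|18↦φ(k): 1:1 2:1 3:2 6:2 9:6 18:6  a_18=18

a_18 = 18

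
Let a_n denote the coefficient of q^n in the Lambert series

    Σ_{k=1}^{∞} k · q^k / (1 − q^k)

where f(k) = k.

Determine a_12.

[q^12] f(12)=12,f(6)=6,f(4)=4,f(3)=3,f(2)=2,f(1)=1 ⇒ 28

a_12 = 28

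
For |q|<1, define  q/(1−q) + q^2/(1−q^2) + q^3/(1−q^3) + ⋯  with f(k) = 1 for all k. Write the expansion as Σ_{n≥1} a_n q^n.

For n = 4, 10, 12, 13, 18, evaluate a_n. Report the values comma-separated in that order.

3, 4, 6, 2, 6

q^4  k|4↦f(k): 4:1 2:1 1:1  a_4=3
d|10:{1,2,5,10}  Σf=1+1+1+1=4
[q^12] f(12)=1,f(6)=1,f(4)=1,f(3)=1,f(2)=1,f(1)=1 ⇒ 6
[q^13] f(13)=1,f(1)=1 ⇒ 2
n=18: 1·18 2·9 3·6 6·3 9·2 18·1  f→[1+1+1+1+1+1]=6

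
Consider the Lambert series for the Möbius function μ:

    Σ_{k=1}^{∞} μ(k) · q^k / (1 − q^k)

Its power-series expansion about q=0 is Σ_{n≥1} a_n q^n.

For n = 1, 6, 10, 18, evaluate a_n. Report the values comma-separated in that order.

d|1:{1}  Σμ=1=1
d|6:{6,3,2,1}  Σμ=1+(-1)+(-1)+1=0
d|10:{1,2,5,10}  Σμ=1+(-1)+(-1)+1=0
[q^18] μ(18)=0,μ(9)=0,μ(6)=1,μ(3)=-1,μ(2)=-1,μ(1)=1 ⇒ 0

1, 0, 0, 0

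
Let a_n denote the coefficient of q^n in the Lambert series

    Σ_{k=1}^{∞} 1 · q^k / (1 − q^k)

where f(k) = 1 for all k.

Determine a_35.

a_35 = 4

d|35:{1,5,7,35}  Σf=1+1+1+1=4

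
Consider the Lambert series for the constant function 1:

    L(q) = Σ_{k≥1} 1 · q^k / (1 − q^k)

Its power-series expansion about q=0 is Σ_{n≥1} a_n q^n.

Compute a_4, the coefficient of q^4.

n=4: 4·1 2·2 1·4  f→[1+1+1]=3

a_4 = 3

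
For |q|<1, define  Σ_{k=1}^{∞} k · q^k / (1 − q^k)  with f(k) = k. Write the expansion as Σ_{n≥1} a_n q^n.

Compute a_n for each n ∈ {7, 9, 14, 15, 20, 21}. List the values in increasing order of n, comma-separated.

[q^7] f(7)=7,f(1)=1 ⇒ 8
n=9: 1·9 3·3 9·1  f→[1+3+9]=13
[q^14] f(1)=1,f(2)=2,f(7)=7,f(14)=14 ⇒ 24
[q^15] f(15)=15,f(5)=5,f(3)=3,f(1)=1 ⇒ 24
q^20  k|20↦f(k): 20:20 10:10 5:5 4:4 2:2 1:1  a_20=42
[q^21] f(21)=21,f(7)=7,f(3)=3,f(1)=1 ⇒ 32

8, 13, 24, 24, 42, 32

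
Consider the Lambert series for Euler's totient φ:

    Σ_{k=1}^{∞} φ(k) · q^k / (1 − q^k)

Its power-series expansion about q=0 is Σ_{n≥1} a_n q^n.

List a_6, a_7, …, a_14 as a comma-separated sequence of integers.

[q^6] φ(6)=2,φ(3)=2,φ(2)=1,φ(1)=1 ⇒ 6
n=7: 1·7 7·1  φ→[1+6]=7
[q^8] φ(1)=1,φ(2)=1,φ(4)=2,φ(8)=4 ⇒ 8
d|9:{9,3,1}  Σφ=6+2+1=9
[q^10] φ(1)=1,φ(2)=1,φ(5)=4,φ(10)=4 ⇒ 10
d|11:{11,1}  Σφ=10+1=11
q^12  k|12↦φ(k): 12:4 6:2 4:2 3:2 2:1 1:1  a_12=12
[q^13] φ(13)=12,φ(1)=1 ⇒ 13
[q^14] φ(1)=1,φ(2)=1,φ(7)=6,φ(14)=6 ⇒ 14

6, 7, 8, 9, 10, 11, 12, 13, 14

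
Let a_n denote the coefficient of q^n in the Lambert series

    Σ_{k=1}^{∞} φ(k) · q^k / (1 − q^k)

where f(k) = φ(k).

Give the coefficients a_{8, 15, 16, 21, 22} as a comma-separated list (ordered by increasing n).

n=8: 8·1 4·2 2·4 1·8  φ→[4+2+1+1]=8
[q^15] φ(1)=1,φ(3)=2,φ(5)=4,φ(15)=8 ⇒ 15
q^16  k|16↦φ(k): 16:8 8:4 4:2 2:1 1:1  a_16=16
n=21: 21·1 7·3 3·7 1·21  φ→[12+6+2+1]=21
q^22  k|22↦φ(k): 22:10 11:10 2:1 1:1  a_22=22

8, 15, 16, 21, 22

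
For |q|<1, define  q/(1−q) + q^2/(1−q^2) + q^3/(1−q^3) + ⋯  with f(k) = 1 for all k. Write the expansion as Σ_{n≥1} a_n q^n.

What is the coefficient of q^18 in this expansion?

a_18 = 6

d|18:{18,9,6,3,2,1}  Σf=1+1+1+1+1+1=6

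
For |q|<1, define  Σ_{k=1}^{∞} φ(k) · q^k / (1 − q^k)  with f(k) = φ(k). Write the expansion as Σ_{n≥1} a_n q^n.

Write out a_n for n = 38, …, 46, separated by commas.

[q^38] φ(1)=1,φ(2)=1,φ(19)=18,φ(38)=18 ⇒ 38
d|39:{39,13,3,1}  Σφ=24+12+2+1=39
n=40: 40·1 20·2 10·4 8·5 5·8 4·10 2·20 1·40  φ→[16+8+4+4+4+2+1+1]=40
[q^41] φ(1)=1,φ(41)=40 ⇒ 41
[q^42] φ(42)=12,φ(21)=12,φ(14)=6,φ(7)=6,φ(6)=2,φ(3)=2,φ(2)=1,φ(1)=1 ⇒ 42
q^43  k|43↦φ(k): 1:1 43:42  a_43=43
q^44  k|44↦φ(k): 1:1 2:1 4:2 11:10 22:10 44:20  a_44=44
q^45  k|45↦φ(k): 45:24 15:8 9:6 5:4 3:2 1:1  a_45=45
[q^46] φ(1)=1,φ(2)=1,φ(23)=22,φ(46)=22 ⇒ 46

38, 39, 40, 41, 42, 43, 44, 45, 46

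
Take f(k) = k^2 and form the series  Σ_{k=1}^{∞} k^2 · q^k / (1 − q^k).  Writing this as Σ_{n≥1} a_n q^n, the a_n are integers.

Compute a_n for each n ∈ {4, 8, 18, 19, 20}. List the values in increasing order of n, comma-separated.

21, 85, 455, 362, 546

[q^4] f(1)=1,f(2)=4,f(4)=16 ⇒ 21
[q^8] f(1)=1,f(2)=4,f(4)=16,f(8)=64 ⇒ 85
[q^18] f(1)=1,f(2)=4,f(3)=9,f(6)=36,f(9)=81,f(18)=324 ⇒ 455
[q^19] f(19)=361,f(1)=1 ⇒ 362
[q^20] f(20)=400,f(10)=100,f(5)=25,f(4)=16,f(2)=4,f(1)=1 ⇒ 546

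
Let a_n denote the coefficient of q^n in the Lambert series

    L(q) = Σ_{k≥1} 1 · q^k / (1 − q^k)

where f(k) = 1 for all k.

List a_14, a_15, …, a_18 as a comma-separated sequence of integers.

4, 4, 5, 2, 6

d|14:{1,2,7,14}  Σf=1+1+1+1=4
n=15: 15·1 5·3 3·5 1·15  f→[1+1+1+1]=4
[q^16] f(16)=1,f(8)=1,f(4)=1,f(2)=1,f(1)=1 ⇒ 5
d|17:{17,1}  Σf=1+1=2
n=18: 1·18 2·9 3·6 6·3 9·2 18·1  f→[1+1+1+1+1+1]=6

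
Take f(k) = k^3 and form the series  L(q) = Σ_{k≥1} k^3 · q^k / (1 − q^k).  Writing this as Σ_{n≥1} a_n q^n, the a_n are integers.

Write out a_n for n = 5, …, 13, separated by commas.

n=5: 5·1 1·5  f→[125+1]=126
[q^6] f(1)=1,f(2)=8,f(3)=27,f(6)=216 ⇒ 252
q^7  k|7↦f(k): 7:343 1:1  a_7=344
d|8:{1,2,4,8}  Σf=1+8+64+512=585
[q^9] f(1)=1,f(3)=27,f(9)=729 ⇒ 757
d|10:{1,2,5,10}  Σf=1+8+125+1000=1134
q^11  k|11↦f(k): 1:1 11:1331  a_11=1332
d|12:{12,6,4,3,2,1}  Σf=1728+216+64+27+8+1=2044
[q^13] f(13)=2197,f(1)=1 ⇒ 2198

126, 252, 344, 585, 757, 1134, 1332, 2044, 2198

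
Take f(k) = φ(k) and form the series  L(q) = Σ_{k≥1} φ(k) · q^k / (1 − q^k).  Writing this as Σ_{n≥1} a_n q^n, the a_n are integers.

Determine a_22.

[q^22] φ(1)=1,φ(2)=1,φ(11)=10,φ(22)=10 ⇒ 22

a_22 = 22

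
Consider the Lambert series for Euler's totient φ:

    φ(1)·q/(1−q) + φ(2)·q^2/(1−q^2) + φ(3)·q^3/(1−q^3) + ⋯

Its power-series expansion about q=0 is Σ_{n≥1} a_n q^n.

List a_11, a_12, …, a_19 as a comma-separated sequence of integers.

q^11  k|11↦φ(k): 11:10 1:1  a_11=11
n=12: 12·1 6·2 4·3 3·4 2·6 1·12  φ→[4+2+2+2+1+1]=12
n=13: 1·13 13·1  φ→[1+12]=13
q^14  k|14↦φ(k): 1:1 2:1 7:6 14:6  a_14=14
n=15: 15·1 5·3 3·5 1·15  φ→[8+4+2+1]=15
[q^16] φ(1)=1,φ(2)=1,φ(4)=2,φ(8)=4,φ(16)=8 ⇒ 16
n=17: 1·17 17·1  φ→[1+16]=17
[q^18] φ(1)=1,φ(2)=1,φ(3)=2,φ(6)=2,φ(9)=6,φ(18)=6 ⇒ 18
d|19:{1,19}  Σφ=1+18=19

11, 12, 13, 14, 15, 16, 17, 18, 19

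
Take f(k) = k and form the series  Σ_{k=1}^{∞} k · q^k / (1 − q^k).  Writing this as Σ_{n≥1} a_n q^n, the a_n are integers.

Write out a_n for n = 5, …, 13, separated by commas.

6, 12, 8, 15, 13, 18, 12, 28, 14

n=5: 1·5 5·1  f→[1+5]=6
q^6  k|6↦f(k): 6:6 3:3 2:2 1:1  a_6=12
[q^7] f(1)=1,f(7)=7 ⇒ 8
n=8: 1·8 2·4 4·2 8·1  f→[1+2+4+8]=15
q^9  k|9↦f(k): 9:9 3:3 1:1  a_9=13
[q^10] f(10)=10,f(5)=5,f(2)=2,f(1)=1 ⇒ 18
q^11  k|11↦f(k): 11:11 1:1  a_11=12
d|12:{12,6,4,3,2,1}  Σf=12+6+4+3+2+1=28
d|13:{1,13}  Σf=1+13=14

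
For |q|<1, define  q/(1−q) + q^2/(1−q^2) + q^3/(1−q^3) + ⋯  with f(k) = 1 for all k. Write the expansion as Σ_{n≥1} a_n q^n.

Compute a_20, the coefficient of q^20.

[q^20] f(1)=1,f(2)=1,f(4)=1,f(5)=1,f(10)=1,f(20)=1 ⇒ 6

a_20 = 6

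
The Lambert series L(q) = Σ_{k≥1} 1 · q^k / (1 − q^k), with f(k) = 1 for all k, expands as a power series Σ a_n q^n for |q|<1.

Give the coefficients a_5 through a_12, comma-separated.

2, 4, 2, 4, 3, 4, 2, 6

q^5  k|5↦f(k): 5:1 1:1  a_5=2
d|6:{1,2,3,6}  Σf=1+1+1+1=4
n=7: 7·1 1·7  f→[1+1]=2
[q^8] f(1)=1,f(2)=1,f(4)=1,f(8)=1 ⇒ 4
d|9:{1,3,9}  Σf=1+1+1=3
n=10: 1·10 2·5 5·2 10·1  f→[1+1+1+1]=4
n=11: 1·11 11·1  f→[1+1]=2
q^12  k|12↦f(k): 1:1 2:1 3:1 4:1 6:1 12:1  a_12=6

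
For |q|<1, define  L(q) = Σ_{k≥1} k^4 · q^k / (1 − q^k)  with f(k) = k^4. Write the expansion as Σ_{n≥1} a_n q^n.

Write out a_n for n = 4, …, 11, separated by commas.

n=4: 4·1 2·2 1·4  f→[256+16+1]=273
n=5: 1·5 5·1  f→[1+625]=626
n=6: 6·1 3·2 2·3 1·6  f→[1296+81+16+1]=1394
[q^7] f(7)=2401,f(1)=1 ⇒ 2402
q^8  k|8↦f(k): 1:1 2:16 4:256 8:4096  a_8=4369
[q^9] f(9)=6561,f(3)=81,f(1)=1 ⇒ 6643
n=10: 10·1 5·2 2·5 1·10  f→[10000+625+16+1]=10642
d|11:{11,1}  Σf=14641+1=14642

273, 626, 1394, 2402, 4369, 6643, 10642, 14642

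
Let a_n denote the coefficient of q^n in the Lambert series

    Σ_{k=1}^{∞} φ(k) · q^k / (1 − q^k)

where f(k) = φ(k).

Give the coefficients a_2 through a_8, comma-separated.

d|2:{1,2}  Σφ=1+1=2
n=3: 1·3 3·1  φ→[1+2]=3
q^4  k|4↦φ(k): 4:2 2:1 1:1  a_4=4
[q^5] φ(1)=1,φ(5)=4 ⇒ 5
q^6  k|6↦φ(k): 1:1 2:1 3:2 6:2  a_6=6
n=7: 1·7 7·1  φ→[1+6]=7
[q^8] φ(1)=1,φ(2)=1,φ(4)=2,φ(8)=4 ⇒ 8

2, 3, 4, 5, 6, 7, 8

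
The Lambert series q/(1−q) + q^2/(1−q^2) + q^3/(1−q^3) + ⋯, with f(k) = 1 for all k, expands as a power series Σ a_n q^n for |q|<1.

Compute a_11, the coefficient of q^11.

a_11 = 2

q^11  k|11↦f(k): 11:1 1:1  a_11=2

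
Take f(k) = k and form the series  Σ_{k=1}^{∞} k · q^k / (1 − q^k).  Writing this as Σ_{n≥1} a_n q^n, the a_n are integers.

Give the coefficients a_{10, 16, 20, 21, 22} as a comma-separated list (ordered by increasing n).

d|10:{10,5,2,1}  Σf=10+5+2+1=18
[q^16] f(1)=1,f(2)=2,f(4)=4,f(8)=8,f(16)=16 ⇒ 31
q^20  k|20↦f(k): 1:1 2:2 4:4 5:5 10:10 20:20  a_20=42
q^21  k|21↦f(k): 1:1 3:3 7:7 21:21  a_21=32
[q^22] f(1)=1,f(2)=2,f(11)=11,f(22)=22 ⇒ 36

18, 31, 42, 32, 36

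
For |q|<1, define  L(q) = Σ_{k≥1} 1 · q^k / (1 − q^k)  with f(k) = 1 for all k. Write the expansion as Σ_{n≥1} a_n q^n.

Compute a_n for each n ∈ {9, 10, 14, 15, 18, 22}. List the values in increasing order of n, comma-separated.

q^9  k|9↦f(k): 9:1 3:1 1:1  a_9=3
n=10: 10·1 5·2 2·5 1·10  f→[1+1+1+1]=4
n=14: 14·1 7·2 2·7 1·14  f→[1+1+1+1]=4
[q^15] f(1)=1,f(3)=1,f(5)=1,f(15)=1 ⇒ 4
n=18: 18·1 9·2 6·3 3·6 2·9 1·18  f→[1+1+1+1+1+1]=6
q^22  k|22↦f(k): 22:1 11:1 2:1 1:1  a_22=4

3, 4, 4, 4, 6, 4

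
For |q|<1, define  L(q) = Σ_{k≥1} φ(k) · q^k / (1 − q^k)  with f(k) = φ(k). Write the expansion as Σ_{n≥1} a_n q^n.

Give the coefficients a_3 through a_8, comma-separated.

[q^3] φ(1)=1,φ(3)=2 ⇒ 3
q^4  k|4↦φ(k): 1:1 2:1 4:2  a_4=4
d|5:{1,5}  Σφ=1+4=5
[q^6] φ(1)=1,φ(2)=1,φ(3)=2,φ(6)=2 ⇒ 6
q^7  k|7↦φ(k): 7:6 1:1  a_7=7
d|8:{8,4,2,1}  Σφ=4+2+1+1=8

3, 4, 5, 6, 7, 8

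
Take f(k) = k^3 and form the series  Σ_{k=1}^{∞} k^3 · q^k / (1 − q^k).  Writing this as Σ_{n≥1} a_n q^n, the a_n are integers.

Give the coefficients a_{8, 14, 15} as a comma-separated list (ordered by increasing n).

d|8:{8,4,2,1}  Σf=512+64+8+1=585
d|14:{14,7,2,1}  Σf=2744+343+8+1=3096
[q^15] f(15)=3375,f(5)=125,f(3)=27,f(1)=1 ⇒ 3528

585, 3096, 3528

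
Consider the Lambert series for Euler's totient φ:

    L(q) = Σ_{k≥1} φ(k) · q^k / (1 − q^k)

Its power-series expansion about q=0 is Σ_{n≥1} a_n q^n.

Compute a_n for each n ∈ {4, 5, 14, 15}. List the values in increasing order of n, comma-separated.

q^4  k|4↦φ(k): 1:1 2:1 4:2  a_4=4
n=5: 1·5 5·1  φ→[1+4]=5
[q^14] φ(1)=1,φ(2)=1,φ(7)=6,φ(14)=6 ⇒ 14
d|15:{15,5,3,1}  Σφ=8+4+2+1=15

4, 5, 14, 15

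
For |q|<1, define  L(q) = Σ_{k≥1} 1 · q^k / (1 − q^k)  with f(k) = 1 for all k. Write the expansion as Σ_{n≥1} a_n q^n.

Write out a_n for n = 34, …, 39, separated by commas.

4, 4, 9, 2, 4, 4

q^34  k|34↦f(k): 1:1 2:1 17:1 34:1  a_34=4
d|35:{1,5,7,35}  Σf=1+1+1+1=4
q^36  k|36↦f(k): 36:1 18:1 12:1 9:1 6:1 4:1 3:1 2:1 1:1  a_36=9
[q^37] f(1)=1,f(37)=1 ⇒ 2
q^38  k|38↦f(k): 1:1 2:1 19:1 38:1  a_38=4
n=39: 1·39 3·13 13·3 39·1  f→[1+1+1+1]=4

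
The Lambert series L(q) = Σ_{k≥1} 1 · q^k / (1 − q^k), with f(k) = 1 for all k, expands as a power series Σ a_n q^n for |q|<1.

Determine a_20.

n=20: 1·20 2·10 4·5 5·4 10·2 20·1  f→[1+1+1+1+1+1]=6

a_20 = 6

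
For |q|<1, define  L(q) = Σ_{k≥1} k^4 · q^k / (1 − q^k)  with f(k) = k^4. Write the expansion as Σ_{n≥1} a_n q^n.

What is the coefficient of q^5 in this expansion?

d|5:{1,5}  Σf=1+625=626

a_5 = 626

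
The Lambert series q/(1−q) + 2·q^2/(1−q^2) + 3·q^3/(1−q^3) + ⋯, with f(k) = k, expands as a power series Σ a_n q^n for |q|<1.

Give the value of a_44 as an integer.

a_44 = 84

d|44:{44,22,11,4,2,1}  Σf=44+22+11+4+2+1=84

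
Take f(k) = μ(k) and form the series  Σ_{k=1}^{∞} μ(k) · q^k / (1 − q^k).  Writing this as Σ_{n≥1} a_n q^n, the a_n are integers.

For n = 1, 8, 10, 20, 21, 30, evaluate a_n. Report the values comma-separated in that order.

1, 0, 0, 0, 0, 0

n=1: 1·1  μ→[1]=1
q^8  k|8↦μ(k): 8:0 4:0 2:-1 1:1  a_8=0
[q^10] μ(10)=1,μ(5)=-1,μ(2)=-1,μ(1)=1 ⇒ 0
d|20:{1,2,4,5,10,20}  Σμ=1+(-1)+0+(-1)+1+0=0
q^21  k|21↦μ(k): 1:1 3:-1 7:-1 21:1  a_21=0
q^30  k|30↦μ(k): 1:1 2:-1 3:-1 5:-1 6:1 10:1 15:1 30:-1  a_30=0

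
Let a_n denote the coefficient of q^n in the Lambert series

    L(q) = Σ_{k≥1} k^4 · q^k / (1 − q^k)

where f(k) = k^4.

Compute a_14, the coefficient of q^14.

[q^14] f(14)=38416,f(7)=2401,f(2)=16,f(1)=1 ⇒ 40834

a_14 = 40834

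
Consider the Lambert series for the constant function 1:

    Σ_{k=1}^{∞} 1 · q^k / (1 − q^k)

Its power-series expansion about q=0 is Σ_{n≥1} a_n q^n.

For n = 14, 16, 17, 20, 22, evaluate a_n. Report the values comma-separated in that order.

4, 5, 2, 6, 4

d|14:{14,7,2,1}  Σf=1+1+1+1=4
d|16:{1,2,4,8,16}  Σf=1+1+1+1+1=5
d|17:{1,17}  Σf=1+1=2
[q^20] f(1)=1,f(2)=1,f(4)=1,f(5)=1,f(10)=1,f(20)=1 ⇒ 6
n=22: 22·1 11·2 2·11 1·22  f→[1+1+1+1]=4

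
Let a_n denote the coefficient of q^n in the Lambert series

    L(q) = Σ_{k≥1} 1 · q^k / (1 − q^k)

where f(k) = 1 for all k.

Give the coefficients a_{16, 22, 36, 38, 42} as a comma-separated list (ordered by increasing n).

n=16: 1·16 2·8 4·4 8·2 16·1  f→[1+1+1+1+1]=5
n=22: 1·22 2·11 11·2 22·1  f→[1+1+1+1]=4
[q^36] f(36)=1,f(18)=1,f(12)=1,f(9)=1,f(6)=1,f(4)=1,f(3)=1,f(2)=1,f(1)=1 ⇒ 9
n=38: 38·1 19·2 2·19 1·38  f→[1+1+1+1]=4
n=42: 42·1 21·2 14·3 7·6 6·7 3·14 2·21 1·42  f→[1+1+1+1+1+1+1+1]=8

5, 4, 9, 4, 8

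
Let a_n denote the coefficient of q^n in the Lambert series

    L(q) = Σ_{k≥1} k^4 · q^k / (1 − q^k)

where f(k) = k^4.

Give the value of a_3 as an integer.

d|3:{3,1}  Σf=81+1=82

a_3 = 82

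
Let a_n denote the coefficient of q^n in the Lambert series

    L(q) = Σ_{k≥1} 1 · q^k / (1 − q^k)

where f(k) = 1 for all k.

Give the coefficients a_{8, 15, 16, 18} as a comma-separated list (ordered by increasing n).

q^8  k|8↦f(k): 1:1 2:1 4:1 8:1  a_8=4
q^15  k|15↦f(k): 1:1 3:1 5:1 15:1  a_15=4
[q^16] f(16)=1,f(8)=1,f(4)=1,f(2)=1,f(1)=1 ⇒ 5
[q^18] f(1)=1,f(2)=1,f(3)=1,f(6)=1,f(9)=1,f(18)=1 ⇒ 6

4, 4, 5, 6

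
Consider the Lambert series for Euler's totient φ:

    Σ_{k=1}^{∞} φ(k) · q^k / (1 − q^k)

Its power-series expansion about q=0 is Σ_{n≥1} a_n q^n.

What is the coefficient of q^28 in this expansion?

d|28:{1,2,4,7,14,28}  Σφ=1+1+2+6+6+12=28

a_28 = 28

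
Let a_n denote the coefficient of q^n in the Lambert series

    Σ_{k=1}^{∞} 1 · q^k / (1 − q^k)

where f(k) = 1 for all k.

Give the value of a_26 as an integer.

a_26 = 4

d|26:{26,13,2,1}  Σf=1+1+1+1=4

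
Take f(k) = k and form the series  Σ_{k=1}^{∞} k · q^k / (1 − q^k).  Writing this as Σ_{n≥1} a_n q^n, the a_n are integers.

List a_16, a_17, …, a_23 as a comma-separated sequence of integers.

d|16:{1,2,4,8,16}  Σf=1+2+4+8+16=31
d|17:{1,17}  Σf=1+17=18
q^18  k|18↦f(k): 18:18 9:9 6:6 3:3 2:2 1:1  a_18=39
q^19  k|19↦f(k): 19:19 1:1  a_19=20
d|20:{20,10,5,4,2,1}  Σf=20+10+5+4+2+1=42
d|21:{1,3,7,21}  Σf=1+3+7+21=32
n=22: 1·22 2·11 11·2 22·1  f→[1+2+11+22]=36
n=23: 23·1 1·23  f→[23+1]=24

31, 18, 39, 20, 42, 32, 36, 24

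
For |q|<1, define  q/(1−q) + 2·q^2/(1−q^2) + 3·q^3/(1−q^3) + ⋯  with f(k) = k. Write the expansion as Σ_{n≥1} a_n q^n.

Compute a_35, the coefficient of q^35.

a_35 = 48

n=35: 1·35 5·7 7·5 35·1  f→[1+5+7+35]=48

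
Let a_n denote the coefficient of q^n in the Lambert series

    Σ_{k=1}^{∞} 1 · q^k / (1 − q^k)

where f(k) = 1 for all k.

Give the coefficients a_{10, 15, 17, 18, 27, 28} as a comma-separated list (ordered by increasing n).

q^10  k|10↦f(k): 10:1 5:1 2:1 1:1  a_10=4
d|15:{15,5,3,1}  Σf=1+1+1+1=4
[q^17] f(1)=1,f(17)=1 ⇒ 2
q^18  k|18↦f(k): 1:1 2:1 3:1 6:1 9:1 18:1  a_18=6
d|27:{27,9,3,1}  Σf=1+1+1+1=4
n=28: 28·1 14·2 7·4 4·7 2·14 1·28  f→[1+1+1+1+1+1]=6

4, 4, 2, 6, 4, 6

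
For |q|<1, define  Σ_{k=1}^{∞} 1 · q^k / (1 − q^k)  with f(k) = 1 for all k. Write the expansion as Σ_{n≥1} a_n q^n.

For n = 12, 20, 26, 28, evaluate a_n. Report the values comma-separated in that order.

6, 6, 4, 6

[q^12] f(1)=1,f(2)=1,f(3)=1,f(4)=1,f(6)=1,f(12)=1 ⇒ 6
d|20:{20,10,5,4,2,1}  Σf=1+1+1+1+1+1=6
[q^26] f(1)=1,f(2)=1,f(13)=1,f(26)=1 ⇒ 4
[q^28] f(28)=1,f(14)=1,f(7)=1,f(4)=1,f(2)=1,f(1)=1 ⇒ 6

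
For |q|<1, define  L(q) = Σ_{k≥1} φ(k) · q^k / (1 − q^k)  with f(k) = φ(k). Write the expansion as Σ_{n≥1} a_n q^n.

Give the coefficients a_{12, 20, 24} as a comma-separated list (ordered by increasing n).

d|12:{1,2,3,4,6,12}  Σφ=1+1+2+2+2+4=12
d|20:{1,2,4,5,10,20}  Σφ=1+1+2+4+4+8=20
q^24  k|24↦φ(k): 24:8 12:4 8:4 6:2 4:2 3:2 2:1 1:1  a_24=24

12, 20, 24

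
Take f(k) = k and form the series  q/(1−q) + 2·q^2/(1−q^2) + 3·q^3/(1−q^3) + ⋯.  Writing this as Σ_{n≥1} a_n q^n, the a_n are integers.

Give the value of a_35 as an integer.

d|35:{1,5,7,35}  Σf=1+5+7+35=48

a_35 = 48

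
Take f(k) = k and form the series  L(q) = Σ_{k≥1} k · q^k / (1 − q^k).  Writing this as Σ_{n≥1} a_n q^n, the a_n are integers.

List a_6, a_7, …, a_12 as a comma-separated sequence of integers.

[q^6] f(6)=6,f(3)=3,f(2)=2,f(1)=1 ⇒ 12
n=7: 7·1 1·7  f→[7+1]=8
d|8:{1,2,4,8}  Σf=1+2+4+8=15
d|9:{9,3,1}  Σf=9+3+1=13
d|10:{10,5,2,1}  Σf=10+5+2+1=18
[q^11] f(11)=11,f(1)=1 ⇒ 12
n=12: 12·1 6·2 4·3 3·4 2·6 1·12  f→[12+6+4+3+2+1]=28

12, 8, 15, 13, 18, 12, 28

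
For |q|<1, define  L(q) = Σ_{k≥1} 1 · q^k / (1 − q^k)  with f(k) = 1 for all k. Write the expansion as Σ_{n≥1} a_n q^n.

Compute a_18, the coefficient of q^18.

a_18 = 6

q^18  k|18↦f(k): 1:1 2:1 3:1 6:1 9:1 18:1  a_18=6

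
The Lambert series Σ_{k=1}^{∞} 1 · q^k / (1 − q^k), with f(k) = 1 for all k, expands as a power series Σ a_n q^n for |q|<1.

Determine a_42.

q^42  k|42↦f(k): 42:1 21:1 14:1 7:1 6:1 3:1 2:1 1:1  a_42=8

a_42 = 8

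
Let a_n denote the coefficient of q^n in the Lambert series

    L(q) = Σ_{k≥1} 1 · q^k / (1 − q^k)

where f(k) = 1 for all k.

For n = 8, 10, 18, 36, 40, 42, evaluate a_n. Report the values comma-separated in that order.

4, 4, 6, 9, 8, 8

q^8  k|8↦f(k): 8:1 4:1 2:1 1:1  a_8=4
[q^10] f(10)=1,f(5)=1,f(2)=1,f(1)=1 ⇒ 4
d|18:{18,9,6,3,2,1}  Σf=1+1+1+1+1+1=6
n=36: 36·1 18·2 12·3 9·4 6·6 4·9 3·12 2·18 1·36  f→[1+1+1+1+1+1+1+1+1]=9
[q^40] f(1)=1,f(2)=1,f(4)=1,f(5)=1,f(8)=1,f(10)=1,f(20)=1,f(40)=1 ⇒ 8
[q^42] f(1)=1,f(2)=1,f(3)=1,f(6)=1,f(7)=1,f(14)=1,f(21)=1,f(42)=1 ⇒ 8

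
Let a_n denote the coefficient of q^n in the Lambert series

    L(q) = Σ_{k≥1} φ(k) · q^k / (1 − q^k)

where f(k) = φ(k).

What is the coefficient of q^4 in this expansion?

d|4:{4,2,1}  Σφ=2+1+1=4

a_4 = 4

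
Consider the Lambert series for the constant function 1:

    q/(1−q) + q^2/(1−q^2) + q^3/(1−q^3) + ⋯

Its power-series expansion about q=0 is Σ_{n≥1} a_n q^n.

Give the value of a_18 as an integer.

a_18 = 6

[q^18] f(1)=1,f(2)=1,f(3)=1,f(6)=1,f(9)=1,f(18)=1 ⇒ 6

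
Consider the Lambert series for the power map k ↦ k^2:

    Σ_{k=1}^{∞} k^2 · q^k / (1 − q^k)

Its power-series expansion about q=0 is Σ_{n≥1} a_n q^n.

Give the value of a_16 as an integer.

[q^16] f(1)=1,f(2)=4,f(4)=16,f(8)=64,f(16)=256 ⇒ 341

a_16 = 341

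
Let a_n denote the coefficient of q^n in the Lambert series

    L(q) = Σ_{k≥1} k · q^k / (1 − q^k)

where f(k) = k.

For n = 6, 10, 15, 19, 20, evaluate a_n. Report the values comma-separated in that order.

d|6:{6,3,2,1}  Σf=6+3+2+1=12
d|10:{1,2,5,10}  Σf=1+2+5+10=18
d|15:{1,3,5,15}  Σf=1+3+5+15=24
[q^19] f(19)=19,f(1)=1 ⇒ 20
q^20  k|20↦f(k): 20:20 10:10 5:5 4:4 2:2 1:1  a_20=42

12, 18, 24, 20, 42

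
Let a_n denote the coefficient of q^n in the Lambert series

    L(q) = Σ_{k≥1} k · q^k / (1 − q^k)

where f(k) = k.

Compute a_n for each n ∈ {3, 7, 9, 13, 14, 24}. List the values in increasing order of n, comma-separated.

4, 8, 13, 14, 24, 60

[q^3] f(3)=3,f(1)=1 ⇒ 4
[q^7] f(1)=1,f(7)=7 ⇒ 8
d|9:{1,3,9}  Σf=1+3+9=13
d|13:{13,1}  Σf=13+1=14
q^14  k|14↦f(k): 14:14 7:7 2:2 1:1  a_14=24
q^24  k|24↦f(k): 24:24 12:12 8:8 6:6 4:4 3:3 2:2 1:1  a_24=60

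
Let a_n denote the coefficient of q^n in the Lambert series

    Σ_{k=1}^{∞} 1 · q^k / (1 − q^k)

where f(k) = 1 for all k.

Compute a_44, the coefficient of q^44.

a_44 = 6

[q^44] f(1)=1,f(2)=1,f(4)=1,f(11)=1,f(22)=1,f(44)=1 ⇒ 6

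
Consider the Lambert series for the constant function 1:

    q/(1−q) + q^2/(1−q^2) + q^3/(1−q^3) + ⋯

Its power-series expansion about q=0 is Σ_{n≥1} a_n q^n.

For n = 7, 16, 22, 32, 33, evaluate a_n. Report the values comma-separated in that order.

d|7:{1,7}  Σf=1+1=2
n=16: 1·16 2·8 4·4 8·2 16·1  f→[1+1+1+1+1]=5
n=22: 22·1 11·2 2·11 1·22  f→[1+1+1+1]=4
d|32:{1,2,4,8,16,32}  Σf=1+1+1+1+1+1=6
n=33: 1·33 3·11 11·3 33·1  f→[1+1+1+1]=4

2, 5, 4, 6, 4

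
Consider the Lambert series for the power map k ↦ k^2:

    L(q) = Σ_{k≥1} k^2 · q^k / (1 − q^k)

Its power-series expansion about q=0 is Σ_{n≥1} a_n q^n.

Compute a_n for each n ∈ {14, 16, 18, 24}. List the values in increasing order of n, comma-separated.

250, 341, 455, 850

q^14  k|14↦f(k): 14:196 7:49 2:4 1:1  a_14=250
q^16  k|16↦f(k): 16:256 8:64 4:16 2:4 1:1  a_16=341
d|18:{1,2,3,6,9,18}  Σf=1+4+9+36+81+324=455
d|24:{1,2,3,4,6,8,12,24}  Σf=1+4+9+16+36+64+144+576=850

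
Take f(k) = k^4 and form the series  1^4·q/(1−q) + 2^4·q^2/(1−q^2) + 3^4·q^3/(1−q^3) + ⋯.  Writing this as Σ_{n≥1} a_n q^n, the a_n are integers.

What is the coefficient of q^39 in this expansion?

a_39 = 2342084

q^39  k|39↦f(k): 1:1 3:81 13:28561 39:2313441  a_39=2342084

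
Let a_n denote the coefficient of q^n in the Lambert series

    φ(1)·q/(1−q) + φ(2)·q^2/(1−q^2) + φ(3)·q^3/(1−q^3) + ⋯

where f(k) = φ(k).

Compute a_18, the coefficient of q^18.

n=18: 18·1 9·2 6·3 3·6 2·9 1·18  φ→[6+6+2+2+1+1]=18

a_18 = 18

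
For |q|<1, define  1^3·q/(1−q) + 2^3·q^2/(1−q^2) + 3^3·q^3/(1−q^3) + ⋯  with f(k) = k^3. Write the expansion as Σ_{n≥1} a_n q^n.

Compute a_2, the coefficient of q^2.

q^2  k|2↦f(k): 1:1 2:8  a_2=9

a_2 = 9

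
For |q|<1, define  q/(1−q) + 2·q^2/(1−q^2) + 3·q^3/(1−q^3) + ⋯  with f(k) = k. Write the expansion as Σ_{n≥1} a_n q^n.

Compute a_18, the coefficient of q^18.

a_18 = 39

d|18:{18,9,6,3,2,1}  Σf=18+9+6+3+2+1=39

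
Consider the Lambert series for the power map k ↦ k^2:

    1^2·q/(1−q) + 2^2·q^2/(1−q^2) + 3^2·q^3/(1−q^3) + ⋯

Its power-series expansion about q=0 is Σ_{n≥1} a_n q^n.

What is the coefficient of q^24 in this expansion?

q^24  k|24↦f(k): 1:1 2:4 3:9 4:16 6:36 8:64 12:144 24:576  a_24=850

a_24 = 850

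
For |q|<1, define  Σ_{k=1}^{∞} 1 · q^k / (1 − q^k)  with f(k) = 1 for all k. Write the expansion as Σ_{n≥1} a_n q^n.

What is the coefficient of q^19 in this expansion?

a_19 = 2

[q^19] f(19)=1,f(1)=1 ⇒ 2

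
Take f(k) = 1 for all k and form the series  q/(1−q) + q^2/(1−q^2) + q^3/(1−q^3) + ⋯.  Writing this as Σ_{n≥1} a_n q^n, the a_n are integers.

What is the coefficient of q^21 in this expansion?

a_21 = 4

n=21: 1·21 3·7 7·3 21·1  f→[1+1+1+1]=4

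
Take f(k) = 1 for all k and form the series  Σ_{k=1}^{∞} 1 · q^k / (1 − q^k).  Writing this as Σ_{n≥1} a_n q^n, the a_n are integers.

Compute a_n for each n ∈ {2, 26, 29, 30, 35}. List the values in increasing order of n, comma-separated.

[q^2] f(2)=1,f(1)=1 ⇒ 2
[q^26] f(1)=1,f(2)=1,f(13)=1,f(26)=1 ⇒ 4
d|29:{1,29}  Σf=1+1=2
d|30:{30,15,10,6,5,3,2,1}  Σf=1+1+1+1+1+1+1+1=8
n=35: 35·1 7·5 5·7 1·35  f→[1+1+1+1]=4

2, 4, 2, 8, 4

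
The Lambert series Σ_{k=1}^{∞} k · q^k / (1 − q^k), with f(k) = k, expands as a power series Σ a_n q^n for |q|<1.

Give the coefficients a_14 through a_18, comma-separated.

n=14: 1·14 2·7 7·2 14·1  f→[1+2+7+14]=24
q^15  k|15↦f(k): 1:1 3:3 5:5 15:15  a_15=24
q^16  k|16↦f(k): 16:16 8:8 4:4 2:2 1:1  a_16=31
d|17:{17,1}  Σf=17+1=18
[q^18] f(18)=18,f(9)=9,f(6)=6,f(3)=3,f(2)=2,f(1)=1 ⇒ 39

24, 24, 31, 18, 39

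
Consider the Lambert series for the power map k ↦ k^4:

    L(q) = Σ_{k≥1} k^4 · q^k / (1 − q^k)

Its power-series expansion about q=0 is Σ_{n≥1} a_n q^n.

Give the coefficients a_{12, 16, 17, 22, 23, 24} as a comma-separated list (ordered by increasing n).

q^12  k|12↦f(k): 1:1 2:16 3:81 4:256 6:1296 12:20736  a_12=22386
[q^16] f(1)=1,f(2)=16,f(4)=256,f(8)=4096,f(16)=65536 ⇒ 69905
q^17  k|17↦f(k): 1:1 17:83521  a_17=83522
d|22:{1,2,11,22}  Σf=1+16+14641+234256=248914
q^23  k|23↦f(k): 23:279841 1:1  a_23=279842
n=24: 24·1 12·2 8·3 6·4 4·6 3·8 2·12 1·24  f→[331776+20736+4096+1296+256+81+16+1]=358258

22386, 69905, 83522, 248914, 279842, 358258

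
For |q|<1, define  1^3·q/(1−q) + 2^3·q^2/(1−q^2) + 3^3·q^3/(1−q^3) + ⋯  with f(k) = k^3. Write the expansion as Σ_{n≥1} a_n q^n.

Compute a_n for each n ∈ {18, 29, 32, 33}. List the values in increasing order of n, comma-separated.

6813, 24390, 37449, 37296

[q^18] f(18)=5832,f(9)=729,f(6)=216,f(3)=27,f(2)=8,f(1)=1 ⇒ 6813
d|29:{29,1}  Σf=24389+1=24390
n=32: 32·1 16·2 8·4 4·8 2·16 1·32  f→[32768+4096+512+64+8+1]=37449
[q^33] f(33)=35937,f(11)=1331,f(3)=27,f(1)=1 ⇒ 37296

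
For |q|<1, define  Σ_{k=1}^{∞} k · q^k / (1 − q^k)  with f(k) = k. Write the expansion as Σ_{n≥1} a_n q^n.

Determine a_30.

d|30:{30,15,10,6,5,3,2,1}  Σf=30+15+10+6+5+3+2+1=72

a_30 = 72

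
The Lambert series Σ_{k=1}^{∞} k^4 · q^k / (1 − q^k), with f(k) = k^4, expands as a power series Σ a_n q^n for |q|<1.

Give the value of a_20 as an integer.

a_20 = 170898

[q^20] f(1)=1,f(2)=16,f(4)=256,f(5)=625,f(10)=10000,f(20)=160000 ⇒ 170898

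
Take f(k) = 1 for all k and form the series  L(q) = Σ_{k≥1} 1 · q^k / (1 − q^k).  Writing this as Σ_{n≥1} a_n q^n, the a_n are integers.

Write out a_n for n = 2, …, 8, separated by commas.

2, 2, 3, 2, 4, 2, 4

[q^2] f(1)=1,f(2)=1 ⇒ 2
n=3: 3·1 1·3  f→[1+1]=2
q^4  k|4↦f(k): 4:1 2:1 1:1  a_4=3
q^5  k|5↦f(k): 1:1 5:1  a_5=2
q^6  k|6↦f(k): 1:1 2:1 3:1 6:1  a_6=4
n=7: 1·7 7·1  f→[1+1]=2
n=8: 8·1 4·2 2·4 1·8  f→[1+1+1+1]=4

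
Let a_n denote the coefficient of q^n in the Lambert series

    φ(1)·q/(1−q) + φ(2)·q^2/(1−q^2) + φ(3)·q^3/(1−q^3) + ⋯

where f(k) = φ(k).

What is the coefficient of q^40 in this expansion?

d|40:{1,2,4,5,8,10,20,40}  Σφ=1+1+2+4+4+4+8+16=40

a_40 = 40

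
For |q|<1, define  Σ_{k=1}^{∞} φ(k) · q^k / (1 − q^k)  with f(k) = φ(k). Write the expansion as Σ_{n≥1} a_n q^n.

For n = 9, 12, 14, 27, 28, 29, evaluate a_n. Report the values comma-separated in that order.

n=9: 9·1 3·3 1·9  φ→[6+2+1]=9
[q^12] φ(12)=4,φ(6)=2,φ(4)=2,φ(3)=2,φ(2)=1,φ(1)=1 ⇒ 12
q^14  k|14↦φ(k): 1:1 2:1 7:6 14:6  a_14=14
[q^27] φ(27)=18,φ(9)=6,φ(3)=2,φ(1)=1 ⇒ 27
[q^28] φ(1)=1,φ(2)=1,φ(4)=2,φ(7)=6,φ(14)=6,φ(28)=12 ⇒ 28
d|29:{29,1}  Σφ=28+1=29

9, 12, 14, 27, 28, 29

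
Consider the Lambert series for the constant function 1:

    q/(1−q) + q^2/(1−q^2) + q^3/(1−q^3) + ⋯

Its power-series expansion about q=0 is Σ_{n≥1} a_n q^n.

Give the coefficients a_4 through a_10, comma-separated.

3, 2, 4, 2, 4, 3, 4

[q^4] f(1)=1,f(2)=1,f(4)=1 ⇒ 3
[q^5] f(1)=1,f(5)=1 ⇒ 2
q^6  k|6↦f(k): 6:1 3:1 2:1 1:1  a_6=4
[q^7] f(7)=1,f(1)=1 ⇒ 2
q^8  k|8↦f(k): 1:1 2:1 4:1 8:1  a_8=4
n=9: 1·9 3·3 9·1  f→[1+1+1]=3
[q^10] f(1)=1,f(2)=1,f(5)=1,f(10)=1 ⇒ 4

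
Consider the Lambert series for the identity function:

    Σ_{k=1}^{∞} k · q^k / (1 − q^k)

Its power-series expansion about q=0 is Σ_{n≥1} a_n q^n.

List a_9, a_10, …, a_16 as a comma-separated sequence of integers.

13, 18, 12, 28, 14, 24, 24, 31

q^9  k|9↦f(k): 9:9 3:3 1:1  a_9=13
n=10: 10·1 5·2 2·5 1·10  f→[10+5+2+1]=18
n=11: 1·11 11·1  f→[1+11]=12
[q^12] f(1)=1,f(2)=2,f(3)=3,f(4)=4,f(6)=6,f(12)=12 ⇒ 28
[q^13] f(13)=13,f(1)=1 ⇒ 14
q^14  k|14↦f(k): 14:14 7:7 2:2 1:1  a_14=24
n=15: 1·15 3·5 5·3 15·1  f→[1+3+5+15]=24
n=16: 1·16 2·8 4·4 8·2 16·1  f→[1+2+4+8+16]=31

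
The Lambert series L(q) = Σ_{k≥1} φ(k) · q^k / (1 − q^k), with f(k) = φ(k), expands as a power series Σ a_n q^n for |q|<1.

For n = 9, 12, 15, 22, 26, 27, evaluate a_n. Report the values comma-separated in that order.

[q^9] φ(9)=6,φ(3)=2,φ(1)=1 ⇒ 9
[q^12] φ(1)=1,φ(2)=1,φ(3)=2,φ(4)=2,φ(6)=2,φ(12)=4 ⇒ 12
n=15: 15·1 5·3 3·5 1·15  φ→[8+4+2+1]=15
[q^22] φ(1)=1,φ(2)=1,φ(11)=10,φ(22)=10 ⇒ 22
d|26:{1,2,13,26}  Σφ=1+1+12+12=26
d|27:{27,9,3,1}  Σφ=18+6+2+1=27

9, 12, 15, 22, 26, 27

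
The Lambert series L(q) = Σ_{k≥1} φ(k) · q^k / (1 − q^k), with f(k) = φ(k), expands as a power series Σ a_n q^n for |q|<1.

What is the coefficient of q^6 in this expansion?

q^6  k|6↦φ(k): 6:2 3:2 2:1 1:1  a_6=6

a_6 = 6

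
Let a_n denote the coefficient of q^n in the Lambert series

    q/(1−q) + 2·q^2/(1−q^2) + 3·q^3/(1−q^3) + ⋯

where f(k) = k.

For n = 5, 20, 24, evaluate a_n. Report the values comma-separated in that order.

6, 42, 60

q^5  k|5↦f(k): 1:1 5:5  a_5=6
[q^20] f(20)=20,f(10)=10,f(5)=5,f(4)=4,f(2)=2,f(1)=1 ⇒ 42
n=24: 1·24 2·12 3·8 4·6 6·4 8·3 12·2 24·1  f→[1+2+3+4+6+8+12+24]=60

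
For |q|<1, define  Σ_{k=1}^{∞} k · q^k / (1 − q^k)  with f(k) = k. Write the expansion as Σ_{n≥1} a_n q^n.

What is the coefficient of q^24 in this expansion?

d|24:{24,12,8,6,4,3,2,1}  Σf=24+12+8+6+4+3+2+1=60

a_24 = 60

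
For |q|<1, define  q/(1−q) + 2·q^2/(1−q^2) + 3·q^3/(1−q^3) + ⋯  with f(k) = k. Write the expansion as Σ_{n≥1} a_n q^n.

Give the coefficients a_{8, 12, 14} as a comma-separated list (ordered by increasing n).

15, 28, 24

n=8: 1·8 2·4 4·2 8·1  f→[1+2+4+8]=15
n=12: 12·1 6·2 4·3 3·4 2·6 1·12  f→[12+6+4+3+2+1]=28
q^14  k|14↦f(k): 1:1 2:2 7:7 14:14  a_14=24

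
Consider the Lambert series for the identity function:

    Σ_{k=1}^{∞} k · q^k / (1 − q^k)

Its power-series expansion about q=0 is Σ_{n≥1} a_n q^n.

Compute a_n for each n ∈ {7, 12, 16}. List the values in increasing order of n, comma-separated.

[q^7] f(7)=7,f(1)=1 ⇒ 8
q^12  k|12↦f(k): 1:1 2:2 3:3 4:4 6:6 12:12  a_12=28
[q^16] f(1)=1,f(2)=2,f(4)=4,f(8)=8,f(16)=16 ⇒ 31

8, 28, 31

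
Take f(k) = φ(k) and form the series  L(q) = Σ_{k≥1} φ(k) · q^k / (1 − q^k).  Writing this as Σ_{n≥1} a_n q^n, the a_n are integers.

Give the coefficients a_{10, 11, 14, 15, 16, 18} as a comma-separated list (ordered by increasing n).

q^10  k|10↦φ(k): 10:4 5:4 2:1 1:1  a_10=10
q^11  k|11↦φ(k): 1:1 11:10  a_11=11
q^14  k|14↦φ(k): 1:1 2:1 7:6 14:6  a_14=14
[q^15] φ(1)=1,φ(3)=2,φ(5)=4,φ(15)=8 ⇒ 15
[q^16] φ(16)=8,φ(8)=4,φ(4)=2,φ(2)=1,φ(1)=1 ⇒ 16
q^18  k|18↦φ(k): 18:6 9:6 6:2 3:2 2:1 1:1  a_18=18

10, 11, 14, 15, 16, 18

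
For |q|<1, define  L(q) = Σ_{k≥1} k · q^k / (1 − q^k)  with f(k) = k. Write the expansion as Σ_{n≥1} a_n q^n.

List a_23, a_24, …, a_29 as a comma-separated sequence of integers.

[q^23] f(1)=1,f(23)=23 ⇒ 24
q^24  k|24↦f(k): 24:24 12:12 8:8 6:6 4:4 3:3 2:2 1:1  a_24=60
q^25  k|25↦f(k): 1:1 5:5 25:25  a_25=31
n=26: 1·26 2·13 13·2 26·1  f→[1+2+13+26]=42
[q^27] f(27)=27,f(9)=9,f(3)=3,f(1)=1 ⇒ 40
q^28  k|28↦f(k): 28:28 14:14 7:7 4:4 2:2 1:1  a_28=56
d|29:{29,1}  Σf=29+1=30

24, 60, 31, 42, 40, 56, 30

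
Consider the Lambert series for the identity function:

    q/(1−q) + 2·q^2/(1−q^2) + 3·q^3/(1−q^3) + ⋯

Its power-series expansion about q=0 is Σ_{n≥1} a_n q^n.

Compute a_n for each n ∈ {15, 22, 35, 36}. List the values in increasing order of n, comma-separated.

24, 36, 48, 91

d|15:{15,5,3,1}  Σf=15+5+3+1=24
q^22  k|22↦f(k): 22:22 11:11 2:2 1:1  a_22=36
[q^35] f(1)=1,f(5)=5,f(7)=7,f(35)=35 ⇒ 48
q^36  k|36↦f(k): 1:1 2:2 3:3 4:4 6:6 9:9 12:12 18:18 36:36  a_36=91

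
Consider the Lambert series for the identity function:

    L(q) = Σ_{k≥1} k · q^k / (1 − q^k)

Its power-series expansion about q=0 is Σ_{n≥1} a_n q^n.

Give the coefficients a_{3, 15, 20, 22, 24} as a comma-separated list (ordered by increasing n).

q^3  k|3↦f(k): 1:1 3:3  a_3=4
q^15  k|15↦f(k): 1:1 3:3 5:5 15:15  a_15=24
[q^20] f(20)=20,f(10)=10,f(5)=5,f(4)=4,f(2)=2,f(1)=1 ⇒ 42
q^22  k|22↦f(k): 1:1 2:2 11:11 22:22  a_22=36
d|24:{24,12,8,6,4,3,2,1}  Σf=24+12+8+6+4+3+2+1=60

4, 24, 42, 36, 60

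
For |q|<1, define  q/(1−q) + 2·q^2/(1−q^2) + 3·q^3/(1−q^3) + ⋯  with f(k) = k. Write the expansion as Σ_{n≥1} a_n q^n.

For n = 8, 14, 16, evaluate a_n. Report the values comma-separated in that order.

15, 24, 31

q^8  k|8↦f(k): 1:1 2:2 4:4 8:8  a_8=15
q^14  k|14↦f(k): 1:1 2:2 7:7 14:14  a_14=24
q^16  k|16↦f(k): 16:16 8:8 4:4 2:2 1:1  a_16=31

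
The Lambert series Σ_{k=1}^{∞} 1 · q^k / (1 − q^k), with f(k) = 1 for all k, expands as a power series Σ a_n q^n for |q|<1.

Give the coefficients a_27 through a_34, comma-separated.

[q^27] f(27)=1,f(9)=1,f(3)=1,f(1)=1 ⇒ 4
n=28: 1·28 2·14 4·7 7·4 14·2 28·1  f→[1+1+1+1+1+1]=6
q^29  k|29↦f(k): 1:1 29:1  a_29=2
q^30  k|30↦f(k): 1:1 2:1 3:1 5:1 6:1 10:1 15:1 30:1  a_30=8
[q^31] f(1)=1,f(31)=1 ⇒ 2
n=32: 32·1 16·2 8·4 4·8 2·16 1·32  f→[1+1+1+1+1+1]=6
n=33: 1·33 3·11 11·3 33·1  f→[1+1+1+1]=4
n=34: 34·1 17·2 2·17 1·34  f→[1+1+1+1]=4

4, 6, 2, 8, 2, 6, 4, 4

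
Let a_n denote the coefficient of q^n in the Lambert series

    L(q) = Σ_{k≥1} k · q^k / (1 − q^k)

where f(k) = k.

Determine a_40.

[q^40] f(1)=1,f(2)=2,f(4)=4,f(5)=5,f(8)=8,f(10)=10,f(20)=20,f(40)=40 ⇒ 90

a_40 = 90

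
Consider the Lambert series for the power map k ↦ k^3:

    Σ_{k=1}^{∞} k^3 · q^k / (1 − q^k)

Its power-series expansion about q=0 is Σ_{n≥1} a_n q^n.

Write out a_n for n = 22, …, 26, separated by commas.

11988, 12168, 16380, 15751, 19782

d|22:{22,11,2,1}  Σf=10648+1331+8+1=11988
n=23: 1·23 23·1  f→[1+12167]=12168
d|24:{1,2,3,4,6,8,12,24}  Σf=1+8+27+64+216+512+1728+13824=16380
[q^25] f(1)=1,f(5)=125,f(25)=15625 ⇒ 15751
q^26  k|26↦f(k): 1:1 2:8 13:2197 26:17576  a_26=19782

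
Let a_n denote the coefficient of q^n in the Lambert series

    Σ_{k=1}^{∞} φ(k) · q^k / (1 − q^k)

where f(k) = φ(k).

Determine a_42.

n=42: 42·1 21·2 14·3 7·6 6·7 3·14 2·21 1·42  φ→[12+12+6+6+2+2+1+1]=42

a_42 = 42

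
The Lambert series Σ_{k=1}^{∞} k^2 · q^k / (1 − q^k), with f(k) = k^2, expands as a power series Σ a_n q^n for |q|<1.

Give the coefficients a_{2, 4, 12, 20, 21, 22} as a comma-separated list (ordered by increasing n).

q^2  k|2↦f(k): 1:1 2:4  a_2=5
q^4  k|4↦f(k): 1:1 2:4 4:16  a_4=21
d|12:{1,2,3,4,6,12}  Σf=1+4+9+16+36+144=210
q^20  k|20↦f(k): 1:1 2:4 4:16 5:25 10:100 20:400  a_20=546
[q^21] f(1)=1,f(3)=9,f(7)=49,f(21)=441 ⇒ 500
n=22: 22·1 11·2 2·11 1·22  f→[484+121+4+1]=610

5, 21, 210, 546, 500, 610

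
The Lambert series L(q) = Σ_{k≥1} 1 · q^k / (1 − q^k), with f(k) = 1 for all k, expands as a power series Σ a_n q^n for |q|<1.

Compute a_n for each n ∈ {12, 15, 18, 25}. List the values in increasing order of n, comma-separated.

6, 4, 6, 3

q^12  k|12↦f(k): 12:1 6:1 4:1 3:1 2:1 1:1  a_12=6
[q^15] f(15)=1,f(5)=1,f(3)=1,f(1)=1 ⇒ 4
q^18  k|18↦f(k): 1:1 2:1 3:1 6:1 9:1 18:1  a_18=6
n=25: 25·1 5·5 1·25  f→[1+1+1]=3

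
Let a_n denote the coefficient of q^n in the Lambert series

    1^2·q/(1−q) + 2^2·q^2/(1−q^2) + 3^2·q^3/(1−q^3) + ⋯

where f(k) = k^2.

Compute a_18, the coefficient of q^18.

n=18: 18·1 9·2 6·3 3·6 2·9 1·18  f→[324+81+36+9+4+1]=455

a_18 = 455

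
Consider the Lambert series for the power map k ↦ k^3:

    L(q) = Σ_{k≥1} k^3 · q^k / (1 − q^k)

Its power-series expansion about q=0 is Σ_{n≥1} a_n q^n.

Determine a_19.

a_19 = 6860

q^19  k|19↦f(k): 1:1 19:6859  a_19=6860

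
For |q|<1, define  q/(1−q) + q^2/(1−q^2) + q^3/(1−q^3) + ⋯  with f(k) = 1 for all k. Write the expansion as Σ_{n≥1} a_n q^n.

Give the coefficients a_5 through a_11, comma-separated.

n=5: 1·5 5·1  f→[1+1]=2
d|6:{1,2,3,6}  Σf=1+1+1+1=4
n=7: 1·7 7·1  f→[1+1]=2
d|8:{8,4,2,1}  Σf=1+1+1+1=4
n=9: 1·9 3·3 9·1  f→[1+1+1]=3
[q^10] f(10)=1,f(5)=1,f(2)=1,f(1)=1 ⇒ 4
q^11  k|11↦f(k): 11:1 1:1  a_11=2

2, 4, 2, 4, 3, 4, 2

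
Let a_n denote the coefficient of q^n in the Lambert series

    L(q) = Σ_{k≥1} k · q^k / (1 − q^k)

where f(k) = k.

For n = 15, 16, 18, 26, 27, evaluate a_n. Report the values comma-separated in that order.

d|15:{15,5,3,1}  Σf=15+5+3+1=24
q^16  k|16↦f(k): 16:16 8:8 4:4 2:2 1:1  a_16=31
[q^18] f(1)=1,f(2)=2,f(3)=3,f(6)=6,f(9)=9,f(18)=18 ⇒ 39
q^26  k|26↦f(k): 26:26 13:13 2:2 1:1  a_26=42
n=27: 27·1 9·3 3·9 1·27  f→[27+9+3+1]=40

24, 31, 39, 42, 40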